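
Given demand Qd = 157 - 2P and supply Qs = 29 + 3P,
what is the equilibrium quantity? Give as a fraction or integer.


First find equilibrium price:
157 - 2P = 29 + 3P
P* = 128/5 = 128/5
Then substitute into demand:
Q* = 157 - 2 * 128/5 = 529/5

529/5


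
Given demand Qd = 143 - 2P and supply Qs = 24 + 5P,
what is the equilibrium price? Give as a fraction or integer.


At equilibrium, Qd = Qs.
143 - 2P = 24 + 5P
143 - 24 = 2P + 5P
119 = 7P
P* = 119/7 = 17

17


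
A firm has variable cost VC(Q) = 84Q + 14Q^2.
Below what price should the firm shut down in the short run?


AVC(Q) = VC(Q)/Q = 84 + 14Q
AVC is increasing in Q, so minimum AVC is at Q -> 0+.
Min AVC = 84
The firm should shut down if P < 84.

84


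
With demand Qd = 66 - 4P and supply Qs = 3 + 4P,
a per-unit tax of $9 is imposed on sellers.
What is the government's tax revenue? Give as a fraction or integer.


With tax on sellers, new supply: Qs' = 3 + 4(P - 9)
= 4P - 33
New equilibrium quantity:
Q_new = 33/2
Tax revenue = tax * Q_new = 9 * 33/2 = 297/2

297/2


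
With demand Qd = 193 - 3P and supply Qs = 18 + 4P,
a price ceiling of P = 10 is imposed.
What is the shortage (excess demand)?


At P = 10:
Qd = 193 - 3*10 = 163
Qs = 18 + 4*10 = 58
Shortage = Qd - Qs = 163 - 58 = 105

105


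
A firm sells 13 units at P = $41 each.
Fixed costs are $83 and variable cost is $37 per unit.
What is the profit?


Total Revenue = P * Q = 41 * 13 = $533
Total Cost = FC + VC*Q = 83 + 37*13 = $564
Profit = TR - TC = 533 - 564 = $-31

$-31


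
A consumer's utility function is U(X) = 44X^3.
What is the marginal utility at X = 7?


MU = dU/dX = 44*3*X^(3-1)
MU = 132*X^2
At X = 7:
MU = 132 * 7^2
MU = 132 * 49 = 6468

6468


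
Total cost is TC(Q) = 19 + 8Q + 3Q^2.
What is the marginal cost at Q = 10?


MC = dTC/dQ = 8 + 2*3*Q
At Q = 10:
MC = 8 + 6*10
MC = 8 + 60 = 68

68


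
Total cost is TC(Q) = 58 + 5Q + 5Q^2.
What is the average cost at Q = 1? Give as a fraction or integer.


TC(1) = 58 + 5*1 + 5*1^2
TC(1) = 58 + 5 + 5 = 68
AC = TC/Q = 68/1 = 68

68


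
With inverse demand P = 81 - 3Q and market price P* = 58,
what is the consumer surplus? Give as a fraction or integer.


Maximum willingness to pay (at Q=0): P_max = 81
Quantity demanded at P* = 58:
Q* = (81 - 58)/3 = 23/3
CS = (1/2) * Q* * (P_max - P*)
CS = (1/2) * 23/3 * (81 - 58)
CS = (1/2) * 23/3 * 23 = 529/6

529/6


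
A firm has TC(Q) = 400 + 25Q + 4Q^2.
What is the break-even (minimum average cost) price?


AC(Q) = 400/Q + 25 + 4Q
To minimize: dAC/dQ = -400/Q^2 + 4 = 0
Q^2 = 400/4 = 100
Q* = 10
Min AC = 400/10 + 25 + 4*10
Min AC = 40 + 25 + 40 = 105

105


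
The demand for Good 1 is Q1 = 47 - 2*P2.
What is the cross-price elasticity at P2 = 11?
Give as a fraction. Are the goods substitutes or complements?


dQ1/dP2 = -2
At P2 = 11: Q1 = 47 - 2*11 = 25
Exy = (dQ1/dP2)(P2/Q1) = -2 * 11 / 25 = -22/25
Since Exy < 0, the goods are complements.

-22/25 (complements)


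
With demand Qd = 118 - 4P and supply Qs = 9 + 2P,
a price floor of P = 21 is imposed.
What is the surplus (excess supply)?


At P = 21:
Qd = 118 - 4*21 = 34
Qs = 9 + 2*21 = 51
Surplus = Qs - Qd = 51 - 34 = 17

17


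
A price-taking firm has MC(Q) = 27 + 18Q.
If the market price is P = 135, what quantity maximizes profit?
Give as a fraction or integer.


In perfect competition, profit is maximized where P = MC.
135 = 27 + 18Q
108 = 18Q
Q* = 108/18 = 6

6


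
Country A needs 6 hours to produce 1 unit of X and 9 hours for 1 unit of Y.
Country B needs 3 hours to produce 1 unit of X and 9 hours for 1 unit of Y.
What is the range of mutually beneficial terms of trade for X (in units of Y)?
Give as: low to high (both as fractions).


Opportunity cost of X for Country A = hours_X / hours_Y = 6/9 = 2/3 units of Y
Opportunity cost of X for Country B = hours_X / hours_Y = 3/9 = 1/3 units of Y
Terms of trade must be between the two opportunity costs.
Range: 1/3 to 2/3

1/3 to 2/3


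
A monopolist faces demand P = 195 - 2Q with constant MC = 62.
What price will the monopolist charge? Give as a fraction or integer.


MR = 195 - 4Q
Set MR = MC: 195 - 4Q = 62
Q* = 133/4
Substitute into demand:
P* = 195 - 2*133/4 = 257/2

257/2


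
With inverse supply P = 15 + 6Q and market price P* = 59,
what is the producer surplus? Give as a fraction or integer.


Minimum supply price (at Q=0): P_min = 15
Quantity supplied at P* = 59:
Q* = (59 - 15)/6 = 22/3
PS = (1/2) * Q* * (P* - P_min)
PS = (1/2) * 22/3 * (59 - 15)
PS = (1/2) * 22/3 * 44 = 484/3

484/3


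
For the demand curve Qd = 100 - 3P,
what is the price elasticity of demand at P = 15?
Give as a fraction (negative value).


dQ/dP = -3
At P = 15: Q = 100 - 3*15 = 55
E = (dQ/dP)(P/Q) = (-3)(15/55) = -9/11

-9/11


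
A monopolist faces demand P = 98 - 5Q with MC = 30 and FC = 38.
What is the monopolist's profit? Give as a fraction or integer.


MR = MC: 98 - 10Q = 30
Q* = 34/5
P* = 98 - 5*34/5 = 64
Profit = (P* - MC)*Q* - FC
= (64 - 30)*34/5 - 38
= 34*34/5 - 38
= 1156/5 - 38 = 966/5

966/5


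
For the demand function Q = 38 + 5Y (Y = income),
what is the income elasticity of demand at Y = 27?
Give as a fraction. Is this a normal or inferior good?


dQ/dY = 5
At Y = 27: Q = 38 + 5*27 = 173
Ey = (dQ/dY)(Y/Q) = 5 * 27 / 173 = 135/173
Since Ey > 0, this is a normal good.

135/173 (normal good)


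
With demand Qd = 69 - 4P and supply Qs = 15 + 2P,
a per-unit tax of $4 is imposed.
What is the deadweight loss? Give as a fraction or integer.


Pre-tax equilibrium quantity: Q* = 33
Post-tax equilibrium quantity: Q_tax = 83/3
Reduction in quantity: Q* - Q_tax = 16/3
DWL = (1/2) * tax * (Q* - Q_tax)
DWL = (1/2) * 4 * 16/3 = 32/3

32/3


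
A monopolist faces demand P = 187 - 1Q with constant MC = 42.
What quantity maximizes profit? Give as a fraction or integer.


TR = P*Q = (187 - 1Q)Q = 187Q - 1Q^2
MR = dTR/dQ = 187 - 2Q
Set MR = MC:
187 - 2Q = 42
145 = 2Q
Q* = 145/2 = 145/2

145/2


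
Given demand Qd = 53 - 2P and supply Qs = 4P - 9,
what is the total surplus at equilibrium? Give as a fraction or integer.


Find equilibrium: 53 - 2P = 4P - 9
53 + 9 = 6P
P* = 62/6 = 31/3
Q* = 4*31/3 - 9 = 97/3
Inverse demand: P = 53/2 - Q/2, so P_max = 53/2
Inverse supply: P = 9/4 + Q/4, so P_min = 9/4
CS = (1/2) * 97/3 * (53/2 - 31/3) = 9409/36
PS = (1/2) * 97/3 * (31/3 - 9/4) = 9409/72
TS = CS + PS = 9409/36 + 9409/72 = 9409/24

9409/24


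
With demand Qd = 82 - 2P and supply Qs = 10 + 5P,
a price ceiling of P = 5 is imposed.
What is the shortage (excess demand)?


At P = 5:
Qd = 82 - 2*5 = 72
Qs = 10 + 5*5 = 35
Shortage = Qd - Qs = 72 - 35 = 37

37


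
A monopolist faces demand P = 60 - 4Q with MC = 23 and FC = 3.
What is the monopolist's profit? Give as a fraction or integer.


MR = MC: 60 - 8Q = 23
Q* = 37/8
P* = 60 - 4*37/8 = 83/2
Profit = (P* - MC)*Q* - FC
= (83/2 - 23)*37/8 - 3
= 37/2*37/8 - 3
= 1369/16 - 3 = 1321/16

1321/16


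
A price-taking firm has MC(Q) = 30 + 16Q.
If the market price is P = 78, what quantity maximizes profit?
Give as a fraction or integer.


In perfect competition, profit is maximized where P = MC.
78 = 30 + 16Q
48 = 16Q
Q* = 48/16 = 3

3


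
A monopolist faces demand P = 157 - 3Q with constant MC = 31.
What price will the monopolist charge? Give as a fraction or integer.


MR = 157 - 6Q
Set MR = MC: 157 - 6Q = 31
Q* = 21
Substitute into demand:
P* = 157 - 3*21 = 94

94


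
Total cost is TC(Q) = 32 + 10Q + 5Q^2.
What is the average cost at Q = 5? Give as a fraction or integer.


TC(5) = 32 + 10*5 + 5*5^2
TC(5) = 32 + 50 + 125 = 207
AC = TC/Q = 207/5 = 207/5

207/5


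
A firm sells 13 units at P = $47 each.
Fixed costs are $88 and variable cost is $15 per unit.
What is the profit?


Total Revenue = P * Q = 47 * 13 = $611
Total Cost = FC + VC*Q = 88 + 15*13 = $283
Profit = TR - TC = 611 - 283 = $328

$328


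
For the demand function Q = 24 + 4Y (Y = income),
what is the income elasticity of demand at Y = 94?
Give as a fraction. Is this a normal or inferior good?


dQ/dY = 4
At Y = 94: Q = 24 + 4*94 = 400
Ey = (dQ/dY)(Y/Q) = 4 * 94 / 400 = 47/50
Since Ey > 0, this is a normal good.

47/50 (normal good)


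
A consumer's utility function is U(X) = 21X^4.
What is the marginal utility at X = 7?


MU = dU/dX = 21*4*X^(4-1)
MU = 84*X^3
At X = 7:
MU = 84 * 7^3
MU = 84 * 343 = 28812

28812


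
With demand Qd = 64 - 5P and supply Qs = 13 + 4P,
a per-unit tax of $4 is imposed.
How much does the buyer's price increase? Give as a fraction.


With a per-unit tax, the buyer's price increase depends on relative slopes.
Supply slope: d = 4, Demand slope: b = 5
Buyer's price increase = d * tax / (b + d)
= 4 * 4 / (5 + 4)
= 16 / 9 = 16/9

16/9


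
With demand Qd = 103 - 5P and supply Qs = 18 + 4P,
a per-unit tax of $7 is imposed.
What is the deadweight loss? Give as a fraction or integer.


Pre-tax equilibrium quantity: Q* = 502/9
Post-tax equilibrium quantity: Q_tax = 362/9
Reduction in quantity: Q* - Q_tax = 140/9
DWL = (1/2) * tax * (Q* - Q_tax)
DWL = (1/2) * 7 * 140/9 = 490/9

490/9


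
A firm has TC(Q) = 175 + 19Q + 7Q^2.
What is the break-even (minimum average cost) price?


AC(Q) = 175/Q + 19 + 7Q
To minimize: dAC/dQ = -175/Q^2 + 7 = 0
Q^2 = 175/7 = 25
Q* = 5
Min AC = 175/5 + 19 + 7*5
Min AC = 35 + 19 + 35 = 89

89


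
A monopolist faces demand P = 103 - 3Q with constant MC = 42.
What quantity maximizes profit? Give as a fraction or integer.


TR = P*Q = (103 - 3Q)Q = 103Q - 3Q^2
MR = dTR/dQ = 103 - 6Q
Set MR = MC:
103 - 6Q = 42
61 = 6Q
Q* = 61/6 = 61/6

61/6


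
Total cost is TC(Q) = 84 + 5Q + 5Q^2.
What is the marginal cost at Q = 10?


MC = dTC/dQ = 5 + 2*5*Q
At Q = 10:
MC = 5 + 10*10
MC = 5 + 100 = 105

105


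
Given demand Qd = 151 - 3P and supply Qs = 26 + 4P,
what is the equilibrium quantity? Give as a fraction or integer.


First find equilibrium price:
151 - 3P = 26 + 4P
P* = 125/7 = 125/7
Then substitute into demand:
Q* = 151 - 3 * 125/7 = 682/7

682/7


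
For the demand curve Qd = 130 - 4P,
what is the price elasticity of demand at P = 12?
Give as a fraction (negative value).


dQ/dP = -4
At P = 12: Q = 130 - 4*12 = 82
E = (dQ/dP)(P/Q) = (-4)(12/82) = -24/41

-24/41


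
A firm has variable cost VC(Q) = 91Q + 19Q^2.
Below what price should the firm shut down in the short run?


AVC(Q) = VC(Q)/Q = 91 + 19Q
AVC is increasing in Q, so minimum AVC is at Q -> 0+.
Min AVC = 91
The firm should shut down if P < 91.

91


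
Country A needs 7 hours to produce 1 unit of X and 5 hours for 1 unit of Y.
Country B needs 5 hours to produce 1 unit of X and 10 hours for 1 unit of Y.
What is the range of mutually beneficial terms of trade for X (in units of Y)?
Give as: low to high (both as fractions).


Opportunity cost of X for Country A = hours_X / hours_Y = 7/5 = 7/5 units of Y
Opportunity cost of X for Country B = hours_X / hours_Y = 5/10 = 1/2 units of Y
Terms of trade must be between the two opportunity costs.
Range: 1/2 to 7/5

1/2 to 7/5


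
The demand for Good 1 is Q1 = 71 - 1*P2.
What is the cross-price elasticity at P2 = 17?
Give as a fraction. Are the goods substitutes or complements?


dQ1/dP2 = -1
At P2 = 17: Q1 = 71 - 1*17 = 54
Exy = (dQ1/dP2)(P2/Q1) = -1 * 17 / 54 = -17/54
Since Exy < 0, the goods are complements.

-17/54 (complements)


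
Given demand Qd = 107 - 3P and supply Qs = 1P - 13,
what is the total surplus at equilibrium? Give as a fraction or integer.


Find equilibrium: 107 - 3P = 1P - 13
107 + 13 = 4P
P* = 120/4 = 30
Q* = 1*30 - 13 = 17
Inverse demand: P = 107/3 - Q/3, so P_max = 107/3
Inverse supply: P = 13 + Q/1, so P_min = 13
CS = (1/2) * 17 * (107/3 - 30) = 289/6
PS = (1/2) * 17 * (30 - 13) = 289/2
TS = CS + PS = 289/6 + 289/2 = 578/3

578/3


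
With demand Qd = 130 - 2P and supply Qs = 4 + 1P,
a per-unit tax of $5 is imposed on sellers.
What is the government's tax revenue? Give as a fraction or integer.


With tax on sellers, new supply: Qs' = 4 + 1(P - 5)
= 1P - 1
New equilibrium quantity:
Q_new = 128/3
Tax revenue = tax * Q_new = 5 * 128/3 = 640/3

640/3


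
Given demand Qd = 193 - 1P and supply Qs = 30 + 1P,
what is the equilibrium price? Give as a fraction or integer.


At equilibrium, Qd = Qs.
193 - 1P = 30 + 1P
193 - 30 = 1P + 1P
163 = 2P
P* = 163/2 = 163/2

163/2


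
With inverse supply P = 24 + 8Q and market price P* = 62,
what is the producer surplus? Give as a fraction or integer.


Minimum supply price (at Q=0): P_min = 24
Quantity supplied at P* = 62:
Q* = (62 - 24)/8 = 19/4
PS = (1/2) * Q* * (P* - P_min)
PS = (1/2) * 19/4 * (62 - 24)
PS = (1/2) * 19/4 * 38 = 361/4

361/4


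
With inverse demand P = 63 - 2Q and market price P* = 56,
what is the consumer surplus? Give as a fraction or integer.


Maximum willingness to pay (at Q=0): P_max = 63
Quantity demanded at P* = 56:
Q* = (63 - 56)/2 = 7/2
CS = (1/2) * Q* * (P_max - P*)
CS = (1/2) * 7/2 * (63 - 56)
CS = (1/2) * 7/2 * 7 = 49/4

49/4


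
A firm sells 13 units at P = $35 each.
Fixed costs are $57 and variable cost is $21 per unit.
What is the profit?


Total Revenue = P * Q = 35 * 13 = $455
Total Cost = FC + VC*Q = 57 + 21*13 = $330
Profit = TR - TC = 455 - 330 = $125

$125


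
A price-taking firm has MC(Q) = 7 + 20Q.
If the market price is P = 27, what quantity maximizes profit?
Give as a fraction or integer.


In perfect competition, profit is maximized where P = MC.
27 = 7 + 20Q
20 = 20Q
Q* = 20/20 = 1

1


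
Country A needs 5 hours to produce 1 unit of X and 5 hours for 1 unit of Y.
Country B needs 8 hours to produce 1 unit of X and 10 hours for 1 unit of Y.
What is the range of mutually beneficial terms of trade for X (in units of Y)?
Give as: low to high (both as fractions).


Opportunity cost of X for Country A = hours_X / hours_Y = 5/5 = 1 units of Y
Opportunity cost of X for Country B = hours_X / hours_Y = 8/10 = 4/5 units of Y
Terms of trade must be between the two opportunity costs.
Range: 4/5 to 1

4/5 to 1


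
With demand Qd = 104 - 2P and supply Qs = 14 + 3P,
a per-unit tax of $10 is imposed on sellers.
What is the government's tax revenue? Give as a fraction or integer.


With tax on sellers, new supply: Qs' = 14 + 3(P - 10)
= 3P - 16
New equilibrium quantity:
Q_new = 56
Tax revenue = tax * Q_new = 10 * 56 = 560

560


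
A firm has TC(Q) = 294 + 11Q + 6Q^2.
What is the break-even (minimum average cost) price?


AC(Q) = 294/Q + 11 + 6Q
To minimize: dAC/dQ = -294/Q^2 + 6 = 0
Q^2 = 294/6 = 49
Q* = 7
Min AC = 294/7 + 11 + 6*7
Min AC = 42 + 11 + 42 = 95

95


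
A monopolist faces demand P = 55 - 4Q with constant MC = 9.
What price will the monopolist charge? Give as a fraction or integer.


MR = 55 - 8Q
Set MR = MC: 55 - 8Q = 9
Q* = 23/4
Substitute into demand:
P* = 55 - 4*23/4 = 32

32


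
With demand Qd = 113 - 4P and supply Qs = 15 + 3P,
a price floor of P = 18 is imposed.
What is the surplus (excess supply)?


At P = 18:
Qd = 113 - 4*18 = 41
Qs = 15 + 3*18 = 69
Surplus = Qs - Qd = 69 - 41 = 28

28


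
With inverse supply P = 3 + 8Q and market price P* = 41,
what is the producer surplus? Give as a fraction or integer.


Minimum supply price (at Q=0): P_min = 3
Quantity supplied at P* = 41:
Q* = (41 - 3)/8 = 19/4
PS = (1/2) * Q* * (P* - P_min)
PS = (1/2) * 19/4 * (41 - 3)
PS = (1/2) * 19/4 * 38 = 361/4

361/4


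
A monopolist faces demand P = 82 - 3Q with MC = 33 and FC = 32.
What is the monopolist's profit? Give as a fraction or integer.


MR = MC: 82 - 6Q = 33
Q* = 49/6
P* = 82 - 3*49/6 = 115/2
Profit = (P* - MC)*Q* - FC
= (115/2 - 33)*49/6 - 32
= 49/2*49/6 - 32
= 2401/12 - 32 = 2017/12

2017/12


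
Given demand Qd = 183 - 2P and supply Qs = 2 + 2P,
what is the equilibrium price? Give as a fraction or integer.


At equilibrium, Qd = Qs.
183 - 2P = 2 + 2P
183 - 2 = 2P + 2P
181 = 4P
P* = 181/4 = 181/4

181/4


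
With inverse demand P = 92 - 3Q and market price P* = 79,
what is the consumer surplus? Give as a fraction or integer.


Maximum willingness to pay (at Q=0): P_max = 92
Quantity demanded at P* = 79:
Q* = (92 - 79)/3 = 13/3
CS = (1/2) * Q* * (P_max - P*)
CS = (1/2) * 13/3 * (92 - 79)
CS = (1/2) * 13/3 * 13 = 169/6

169/6


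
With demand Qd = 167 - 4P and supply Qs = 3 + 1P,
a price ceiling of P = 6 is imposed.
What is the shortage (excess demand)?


At P = 6:
Qd = 167 - 4*6 = 143
Qs = 3 + 1*6 = 9
Shortage = Qd - Qs = 143 - 9 = 134

134


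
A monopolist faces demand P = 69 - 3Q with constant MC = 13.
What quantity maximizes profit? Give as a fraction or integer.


TR = P*Q = (69 - 3Q)Q = 69Q - 3Q^2
MR = dTR/dQ = 69 - 6Q
Set MR = MC:
69 - 6Q = 13
56 = 6Q
Q* = 56/6 = 28/3

28/3


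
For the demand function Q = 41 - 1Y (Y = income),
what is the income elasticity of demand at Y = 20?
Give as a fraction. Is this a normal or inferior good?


dQ/dY = -1
At Y = 20: Q = 41 - 1*20 = 21
Ey = (dQ/dY)(Y/Q) = -1 * 20 / 21 = -20/21
Since Ey < 0, this is a inferior good.

-20/21 (inferior good)


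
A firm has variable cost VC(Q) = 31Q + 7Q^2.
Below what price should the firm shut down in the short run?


AVC(Q) = VC(Q)/Q = 31 + 7Q
AVC is increasing in Q, so minimum AVC is at Q -> 0+.
Min AVC = 31
The firm should shut down if P < 31.

31


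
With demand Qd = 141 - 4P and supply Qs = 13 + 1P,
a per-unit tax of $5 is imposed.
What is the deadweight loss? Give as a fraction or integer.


Pre-tax equilibrium quantity: Q* = 193/5
Post-tax equilibrium quantity: Q_tax = 173/5
Reduction in quantity: Q* - Q_tax = 4
DWL = (1/2) * tax * (Q* - Q_tax)
DWL = (1/2) * 5 * 4 = 10

10


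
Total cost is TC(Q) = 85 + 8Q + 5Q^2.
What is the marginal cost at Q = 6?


MC = dTC/dQ = 8 + 2*5*Q
At Q = 6:
MC = 8 + 10*6
MC = 8 + 60 = 68

68


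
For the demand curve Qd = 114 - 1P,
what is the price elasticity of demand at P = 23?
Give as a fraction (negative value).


dQ/dP = -1
At P = 23: Q = 114 - 1*23 = 91
E = (dQ/dP)(P/Q) = (-1)(23/91) = -23/91

-23/91


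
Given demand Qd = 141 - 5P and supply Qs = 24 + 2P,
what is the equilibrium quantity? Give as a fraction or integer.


First find equilibrium price:
141 - 5P = 24 + 2P
P* = 117/7 = 117/7
Then substitute into demand:
Q* = 141 - 5 * 117/7 = 402/7

402/7


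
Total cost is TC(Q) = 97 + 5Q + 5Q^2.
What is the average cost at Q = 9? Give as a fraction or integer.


TC(9) = 97 + 5*9 + 5*9^2
TC(9) = 97 + 45 + 405 = 547
AC = TC/Q = 547/9 = 547/9

547/9


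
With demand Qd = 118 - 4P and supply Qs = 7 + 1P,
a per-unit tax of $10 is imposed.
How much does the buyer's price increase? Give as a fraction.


With a per-unit tax, the buyer's price increase depends on relative slopes.
Supply slope: d = 1, Demand slope: b = 4
Buyer's price increase = d * tax / (b + d)
= 1 * 10 / (4 + 1)
= 10 / 5 = 2

2


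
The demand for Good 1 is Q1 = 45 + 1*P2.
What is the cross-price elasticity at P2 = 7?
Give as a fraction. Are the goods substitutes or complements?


dQ1/dP2 = 1
At P2 = 7: Q1 = 45 + 1*7 = 52
Exy = (dQ1/dP2)(P2/Q1) = 1 * 7 / 52 = 7/52
Since Exy > 0, the goods are substitutes.

7/52 (substitutes)


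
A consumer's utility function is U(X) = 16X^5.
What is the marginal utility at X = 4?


MU = dU/dX = 16*5*X^(5-1)
MU = 80*X^4
At X = 4:
MU = 80 * 4^4
MU = 80 * 256 = 20480

20480


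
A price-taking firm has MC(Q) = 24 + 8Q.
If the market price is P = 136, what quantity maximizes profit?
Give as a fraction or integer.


In perfect competition, profit is maximized where P = MC.
136 = 24 + 8Q
112 = 8Q
Q* = 112/8 = 14

14


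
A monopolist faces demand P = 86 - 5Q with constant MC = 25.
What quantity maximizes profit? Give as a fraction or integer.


TR = P*Q = (86 - 5Q)Q = 86Q - 5Q^2
MR = dTR/dQ = 86 - 10Q
Set MR = MC:
86 - 10Q = 25
61 = 10Q
Q* = 61/10 = 61/10

61/10


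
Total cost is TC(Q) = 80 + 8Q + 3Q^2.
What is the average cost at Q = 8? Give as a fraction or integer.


TC(8) = 80 + 8*8 + 3*8^2
TC(8) = 80 + 64 + 192 = 336
AC = TC/Q = 336/8 = 42

42


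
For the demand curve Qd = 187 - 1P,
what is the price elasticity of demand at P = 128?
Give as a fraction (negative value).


dQ/dP = -1
At P = 128: Q = 187 - 1*128 = 59
E = (dQ/dP)(P/Q) = (-1)(128/59) = -128/59

-128/59


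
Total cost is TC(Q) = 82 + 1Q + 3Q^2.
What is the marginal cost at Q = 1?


MC = dTC/dQ = 1 + 2*3*Q
At Q = 1:
MC = 1 + 6*1
MC = 1 + 6 = 7

7


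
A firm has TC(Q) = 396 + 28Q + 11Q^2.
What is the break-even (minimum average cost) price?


AC(Q) = 396/Q + 28 + 11Q
To minimize: dAC/dQ = -396/Q^2 + 11 = 0
Q^2 = 396/11 = 36
Q* = 6
Min AC = 396/6 + 28 + 11*6
Min AC = 66 + 28 + 66 = 160

160


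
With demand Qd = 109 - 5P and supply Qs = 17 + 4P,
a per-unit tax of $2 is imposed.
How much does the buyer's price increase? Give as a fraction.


With a per-unit tax, the buyer's price increase depends on relative slopes.
Supply slope: d = 4, Demand slope: b = 5
Buyer's price increase = d * tax / (b + d)
= 4 * 2 / (5 + 4)
= 8 / 9 = 8/9

8/9


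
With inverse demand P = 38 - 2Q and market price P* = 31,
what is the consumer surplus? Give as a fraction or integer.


Maximum willingness to pay (at Q=0): P_max = 38
Quantity demanded at P* = 31:
Q* = (38 - 31)/2 = 7/2
CS = (1/2) * Q* * (P_max - P*)
CS = (1/2) * 7/2 * (38 - 31)
CS = (1/2) * 7/2 * 7 = 49/4

49/4


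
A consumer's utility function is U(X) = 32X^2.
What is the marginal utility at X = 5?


MU = dU/dX = 32*2*X^(2-1)
MU = 64*X^1
At X = 5:
MU = 64 * 5^1
MU = 64 * 5 = 320

320


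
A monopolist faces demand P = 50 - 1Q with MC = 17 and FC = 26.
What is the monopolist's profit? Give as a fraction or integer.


MR = MC: 50 - 2Q = 17
Q* = 33/2
P* = 50 - 1*33/2 = 67/2
Profit = (P* - MC)*Q* - FC
= (67/2 - 17)*33/2 - 26
= 33/2*33/2 - 26
= 1089/4 - 26 = 985/4

985/4


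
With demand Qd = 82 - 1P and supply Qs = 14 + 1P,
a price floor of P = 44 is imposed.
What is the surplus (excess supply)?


At P = 44:
Qd = 82 - 1*44 = 38
Qs = 14 + 1*44 = 58
Surplus = Qs - Qd = 58 - 38 = 20

20


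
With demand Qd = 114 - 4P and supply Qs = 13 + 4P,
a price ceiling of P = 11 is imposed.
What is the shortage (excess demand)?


At P = 11:
Qd = 114 - 4*11 = 70
Qs = 13 + 4*11 = 57
Shortage = Qd - Qs = 70 - 57 = 13

13


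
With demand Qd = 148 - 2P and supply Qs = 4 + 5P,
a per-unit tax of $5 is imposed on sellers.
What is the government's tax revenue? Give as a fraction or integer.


With tax on sellers, new supply: Qs' = 4 + 5(P - 5)
= 5P - 21
New equilibrium quantity:
Q_new = 698/7
Tax revenue = tax * Q_new = 5 * 698/7 = 3490/7

3490/7


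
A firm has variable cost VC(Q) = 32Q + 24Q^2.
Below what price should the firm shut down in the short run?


AVC(Q) = VC(Q)/Q = 32 + 24Q
AVC is increasing in Q, so minimum AVC is at Q -> 0+.
Min AVC = 32
The firm should shut down if P < 32.

32


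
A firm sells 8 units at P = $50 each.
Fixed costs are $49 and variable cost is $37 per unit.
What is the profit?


Total Revenue = P * Q = 50 * 8 = $400
Total Cost = FC + VC*Q = 49 + 37*8 = $345
Profit = TR - TC = 400 - 345 = $55

$55


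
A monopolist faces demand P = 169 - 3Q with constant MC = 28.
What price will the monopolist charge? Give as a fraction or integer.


MR = 169 - 6Q
Set MR = MC: 169 - 6Q = 28
Q* = 47/2
Substitute into demand:
P* = 169 - 3*47/2 = 197/2

197/2


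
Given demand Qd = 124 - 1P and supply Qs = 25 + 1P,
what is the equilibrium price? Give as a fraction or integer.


At equilibrium, Qd = Qs.
124 - 1P = 25 + 1P
124 - 25 = 1P + 1P
99 = 2P
P* = 99/2 = 99/2

99/2


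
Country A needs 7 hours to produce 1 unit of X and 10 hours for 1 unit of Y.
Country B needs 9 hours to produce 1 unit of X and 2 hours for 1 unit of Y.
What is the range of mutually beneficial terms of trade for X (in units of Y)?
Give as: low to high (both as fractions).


Opportunity cost of X for Country A = hours_X / hours_Y = 7/10 = 7/10 units of Y
Opportunity cost of X for Country B = hours_X / hours_Y = 9/2 = 9/2 units of Y
Terms of trade must be between the two opportunity costs.
Range: 7/10 to 9/2

7/10 to 9/2


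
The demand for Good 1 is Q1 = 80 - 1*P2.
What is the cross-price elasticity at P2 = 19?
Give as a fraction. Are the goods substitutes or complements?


dQ1/dP2 = -1
At P2 = 19: Q1 = 80 - 1*19 = 61
Exy = (dQ1/dP2)(P2/Q1) = -1 * 19 / 61 = -19/61
Since Exy < 0, the goods are complements.

-19/61 (complements)


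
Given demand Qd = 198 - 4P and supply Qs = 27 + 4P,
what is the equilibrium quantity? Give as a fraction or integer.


First find equilibrium price:
198 - 4P = 27 + 4P
P* = 171/8 = 171/8
Then substitute into demand:
Q* = 198 - 4 * 171/8 = 225/2

225/2


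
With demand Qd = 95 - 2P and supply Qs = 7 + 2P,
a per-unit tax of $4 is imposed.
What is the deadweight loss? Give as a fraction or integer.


Pre-tax equilibrium quantity: Q* = 51
Post-tax equilibrium quantity: Q_tax = 47
Reduction in quantity: Q* - Q_tax = 4
DWL = (1/2) * tax * (Q* - Q_tax)
DWL = (1/2) * 4 * 4 = 8

8


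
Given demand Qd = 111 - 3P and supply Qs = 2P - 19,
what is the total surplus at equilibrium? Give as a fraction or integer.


Find equilibrium: 111 - 3P = 2P - 19
111 + 19 = 5P
P* = 130/5 = 26
Q* = 2*26 - 19 = 33
Inverse demand: P = 37 - Q/3, so P_max = 37
Inverse supply: P = 19/2 + Q/2, so P_min = 19/2
CS = (1/2) * 33 * (37 - 26) = 363/2
PS = (1/2) * 33 * (26 - 19/2) = 1089/4
TS = CS + PS = 363/2 + 1089/4 = 1815/4

1815/4


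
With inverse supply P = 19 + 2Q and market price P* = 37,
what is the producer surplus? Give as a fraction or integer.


Minimum supply price (at Q=0): P_min = 19
Quantity supplied at P* = 37:
Q* = (37 - 19)/2 = 9
PS = (1/2) * Q* * (P* - P_min)
PS = (1/2) * 9 * (37 - 19)
PS = (1/2) * 9 * 18 = 81

81


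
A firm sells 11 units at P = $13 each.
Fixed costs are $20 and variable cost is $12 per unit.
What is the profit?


Total Revenue = P * Q = 13 * 11 = $143
Total Cost = FC + VC*Q = 20 + 12*11 = $152
Profit = TR - TC = 143 - 152 = $-9

$-9


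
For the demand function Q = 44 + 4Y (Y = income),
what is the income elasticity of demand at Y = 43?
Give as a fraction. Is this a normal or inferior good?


dQ/dY = 4
At Y = 43: Q = 44 + 4*43 = 216
Ey = (dQ/dY)(Y/Q) = 4 * 43 / 216 = 43/54
Since Ey > 0, this is a normal good.

43/54 (normal good)


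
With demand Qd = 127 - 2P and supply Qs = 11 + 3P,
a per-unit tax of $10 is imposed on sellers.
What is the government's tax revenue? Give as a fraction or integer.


With tax on sellers, new supply: Qs' = 11 + 3(P - 10)
= 3P - 19
New equilibrium quantity:
Q_new = 343/5
Tax revenue = tax * Q_new = 10 * 343/5 = 686

686


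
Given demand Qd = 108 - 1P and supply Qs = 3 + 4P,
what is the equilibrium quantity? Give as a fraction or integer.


First find equilibrium price:
108 - 1P = 3 + 4P
P* = 105/5 = 21
Then substitute into demand:
Q* = 108 - 1 * 21 = 87

87


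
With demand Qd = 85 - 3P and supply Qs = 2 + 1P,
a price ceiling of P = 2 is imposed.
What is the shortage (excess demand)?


At P = 2:
Qd = 85 - 3*2 = 79
Qs = 2 + 1*2 = 4
Shortage = Qd - Qs = 79 - 4 = 75

75


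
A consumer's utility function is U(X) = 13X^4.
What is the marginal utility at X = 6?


MU = dU/dX = 13*4*X^(4-1)
MU = 52*X^3
At X = 6:
MU = 52 * 6^3
MU = 52 * 216 = 11232

11232


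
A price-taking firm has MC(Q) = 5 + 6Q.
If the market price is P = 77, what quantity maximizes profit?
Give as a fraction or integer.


In perfect competition, profit is maximized where P = MC.
77 = 5 + 6Q
72 = 6Q
Q* = 72/6 = 12

12


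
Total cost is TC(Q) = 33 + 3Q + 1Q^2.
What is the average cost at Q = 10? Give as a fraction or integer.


TC(10) = 33 + 3*10 + 1*10^2
TC(10) = 33 + 30 + 100 = 163
AC = TC/Q = 163/10 = 163/10

163/10


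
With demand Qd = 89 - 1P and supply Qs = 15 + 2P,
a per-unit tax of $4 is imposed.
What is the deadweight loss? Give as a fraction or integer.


Pre-tax equilibrium quantity: Q* = 193/3
Post-tax equilibrium quantity: Q_tax = 185/3
Reduction in quantity: Q* - Q_tax = 8/3
DWL = (1/2) * tax * (Q* - Q_tax)
DWL = (1/2) * 4 * 8/3 = 16/3

16/3


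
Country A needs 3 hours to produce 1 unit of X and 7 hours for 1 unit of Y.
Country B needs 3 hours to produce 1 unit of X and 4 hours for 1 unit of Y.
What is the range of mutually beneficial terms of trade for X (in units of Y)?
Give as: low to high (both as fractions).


Opportunity cost of X for Country A = hours_X / hours_Y = 3/7 = 3/7 units of Y
Opportunity cost of X for Country B = hours_X / hours_Y = 3/4 = 3/4 units of Y
Terms of trade must be between the two opportunity costs.
Range: 3/7 to 3/4

3/7 to 3/4


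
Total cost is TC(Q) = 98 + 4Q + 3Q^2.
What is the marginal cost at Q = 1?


MC = dTC/dQ = 4 + 2*3*Q
At Q = 1:
MC = 4 + 6*1
MC = 4 + 6 = 10

10


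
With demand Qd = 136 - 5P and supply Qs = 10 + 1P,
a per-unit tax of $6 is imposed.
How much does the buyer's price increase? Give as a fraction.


With a per-unit tax, the buyer's price increase depends on relative slopes.
Supply slope: d = 1, Demand slope: b = 5
Buyer's price increase = d * tax / (b + d)
= 1 * 6 / (5 + 1)
= 6 / 6 = 1

1


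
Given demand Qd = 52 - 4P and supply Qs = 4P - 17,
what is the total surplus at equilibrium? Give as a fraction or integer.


Find equilibrium: 52 - 4P = 4P - 17
52 + 17 = 8P
P* = 69/8 = 69/8
Q* = 4*69/8 - 17 = 35/2
Inverse demand: P = 13 - Q/4, so P_max = 13
Inverse supply: P = 17/4 + Q/4, so P_min = 17/4
CS = (1/2) * 35/2 * (13 - 69/8) = 1225/32
PS = (1/2) * 35/2 * (69/8 - 17/4) = 1225/32
TS = CS + PS = 1225/32 + 1225/32 = 1225/16

1225/16


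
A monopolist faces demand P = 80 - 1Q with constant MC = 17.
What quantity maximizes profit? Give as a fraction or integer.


TR = P*Q = (80 - 1Q)Q = 80Q - 1Q^2
MR = dTR/dQ = 80 - 2Q
Set MR = MC:
80 - 2Q = 17
63 = 2Q
Q* = 63/2 = 63/2

63/2


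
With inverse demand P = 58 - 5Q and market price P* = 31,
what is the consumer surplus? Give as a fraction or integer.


Maximum willingness to pay (at Q=0): P_max = 58
Quantity demanded at P* = 31:
Q* = (58 - 31)/5 = 27/5
CS = (1/2) * Q* * (P_max - P*)
CS = (1/2) * 27/5 * (58 - 31)
CS = (1/2) * 27/5 * 27 = 729/10

729/10


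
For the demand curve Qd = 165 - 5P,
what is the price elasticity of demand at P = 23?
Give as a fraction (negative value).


dQ/dP = -5
At P = 23: Q = 165 - 5*23 = 50
E = (dQ/dP)(P/Q) = (-5)(23/50) = -23/10

-23/10


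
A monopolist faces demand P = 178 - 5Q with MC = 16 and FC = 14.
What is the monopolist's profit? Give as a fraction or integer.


MR = MC: 178 - 10Q = 16
Q* = 81/5
P* = 178 - 5*81/5 = 97
Profit = (P* - MC)*Q* - FC
= (97 - 16)*81/5 - 14
= 81*81/5 - 14
= 6561/5 - 14 = 6491/5

6491/5


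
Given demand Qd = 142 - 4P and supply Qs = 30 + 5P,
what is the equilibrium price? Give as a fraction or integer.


At equilibrium, Qd = Qs.
142 - 4P = 30 + 5P
142 - 30 = 4P + 5P
112 = 9P
P* = 112/9 = 112/9

112/9


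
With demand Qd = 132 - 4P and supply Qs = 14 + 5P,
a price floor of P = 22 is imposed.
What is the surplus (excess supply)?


At P = 22:
Qd = 132 - 4*22 = 44
Qs = 14 + 5*22 = 124
Surplus = Qs - Qd = 124 - 44 = 80

80


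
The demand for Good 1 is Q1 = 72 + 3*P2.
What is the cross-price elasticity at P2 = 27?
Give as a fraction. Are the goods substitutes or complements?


dQ1/dP2 = 3
At P2 = 27: Q1 = 72 + 3*27 = 153
Exy = (dQ1/dP2)(P2/Q1) = 3 * 27 / 153 = 9/17
Since Exy > 0, the goods are substitutes.

9/17 (substitutes)


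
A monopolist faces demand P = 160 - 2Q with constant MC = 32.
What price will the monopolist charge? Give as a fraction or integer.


MR = 160 - 4Q
Set MR = MC: 160 - 4Q = 32
Q* = 32
Substitute into demand:
P* = 160 - 2*32 = 96

96


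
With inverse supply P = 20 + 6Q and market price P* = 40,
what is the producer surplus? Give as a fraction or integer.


Minimum supply price (at Q=0): P_min = 20
Quantity supplied at P* = 40:
Q* = (40 - 20)/6 = 10/3
PS = (1/2) * Q* * (P* - P_min)
PS = (1/2) * 10/3 * (40 - 20)
PS = (1/2) * 10/3 * 20 = 100/3

100/3


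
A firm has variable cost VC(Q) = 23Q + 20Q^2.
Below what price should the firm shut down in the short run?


AVC(Q) = VC(Q)/Q = 23 + 20Q
AVC is increasing in Q, so minimum AVC is at Q -> 0+.
Min AVC = 23
The firm should shut down if P < 23.

23


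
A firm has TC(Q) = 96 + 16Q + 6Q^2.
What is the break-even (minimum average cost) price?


AC(Q) = 96/Q + 16 + 6Q
To minimize: dAC/dQ = -96/Q^2 + 6 = 0
Q^2 = 96/6 = 16
Q* = 4
Min AC = 96/4 + 16 + 6*4
Min AC = 24 + 16 + 24 = 64

64


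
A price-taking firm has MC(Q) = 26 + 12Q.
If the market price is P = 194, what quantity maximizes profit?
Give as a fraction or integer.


In perfect competition, profit is maximized where P = MC.
194 = 26 + 12Q
168 = 12Q
Q* = 168/12 = 14

14


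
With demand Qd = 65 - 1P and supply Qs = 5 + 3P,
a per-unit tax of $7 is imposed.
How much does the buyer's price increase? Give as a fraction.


With a per-unit tax, the buyer's price increase depends on relative slopes.
Supply slope: d = 3, Demand slope: b = 1
Buyer's price increase = d * tax / (b + d)
= 3 * 7 / (1 + 3)
= 21 / 4 = 21/4

21/4


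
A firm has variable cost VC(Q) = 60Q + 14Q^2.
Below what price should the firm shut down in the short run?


AVC(Q) = VC(Q)/Q = 60 + 14Q
AVC is increasing in Q, so minimum AVC is at Q -> 0+.
Min AVC = 60
The firm should shut down if P < 60.

60


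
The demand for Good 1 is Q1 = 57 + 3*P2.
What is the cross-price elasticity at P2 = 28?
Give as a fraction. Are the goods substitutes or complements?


dQ1/dP2 = 3
At P2 = 28: Q1 = 57 + 3*28 = 141
Exy = (dQ1/dP2)(P2/Q1) = 3 * 28 / 141 = 28/47
Since Exy > 0, the goods are substitutes.

28/47 (substitutes)


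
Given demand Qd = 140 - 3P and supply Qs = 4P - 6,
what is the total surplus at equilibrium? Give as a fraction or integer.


Find equilibrium: 140 - 3P = 4P - 6
140 + 6 = 7P
P* = 146/7 = 146/7
Q* = 4*146/7 - 6 = 542/7
Inverse demand: P = 140/3 - Q/3, so P_max = 140/3
Inverse supply: P = 3/2 + Q/4, so P_min = 3/2
CS = (1/2) * 542/7 * (140/3 - 146/7) = 146882/147
PS = (1/2) * 542/7 * (146/7 - 3/2) = 73441/98
TS = CS + PS = 146882/147 + 73441/98 = 73441/42

73441/42


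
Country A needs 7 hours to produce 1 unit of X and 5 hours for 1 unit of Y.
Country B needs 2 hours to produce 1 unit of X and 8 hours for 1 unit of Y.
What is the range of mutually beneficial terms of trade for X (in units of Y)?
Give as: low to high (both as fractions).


Opportunity cost of X for Country A = hours_X / hours_Y = 7/5 = 7/5 units of Y
Opportunity cost of X for Country B = hours_X / hours_Y = 2/8 = 1/4 units of Y
Terms of trade must be between the two opportunity costs.
Range: 1/4 to 7/5

1/4 to 7/5


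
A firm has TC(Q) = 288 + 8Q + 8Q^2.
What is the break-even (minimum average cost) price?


AC(Q) = 288/Q + 8 + 8Q
To minimize: dAC/dQ = -288/Q^2 + 8 = 0
Q^2 = 288/8 = 36
Q* = 6
Min AC = 288/6 + 8 + 8*6
Min AC = 48 + 8 + 48 = 104

104


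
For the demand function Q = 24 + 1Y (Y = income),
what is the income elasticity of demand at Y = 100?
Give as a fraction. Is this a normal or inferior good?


dQ/dY = 1
At Y = 100: Q = 24 + 1*100 = 124
Ey = (dQ/dY)(Y/Q) = 1 * 100 / 124 = 25/31
Since Ey > 0, this is a normal good.

25/31 (normal good)


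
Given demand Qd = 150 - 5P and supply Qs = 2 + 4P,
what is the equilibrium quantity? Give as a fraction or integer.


First find equilibrium price:
150 - 5P = 2 + 4P
P* = 148/9 = 148/9
Then substitute into demand:
Q* = 150 - 5 * 148/9 = 610/9

610/9


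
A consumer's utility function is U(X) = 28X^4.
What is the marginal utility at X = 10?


MU = dU/dX = 28*4*X^(4-1)
MU = 112*X^3
At X = 10:
MU = 112 * 10^3
MU = 112 * 1000 = 112000

112000


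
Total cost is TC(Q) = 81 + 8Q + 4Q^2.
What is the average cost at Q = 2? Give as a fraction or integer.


TC(2) = 81 + 8*2 + 4*2^2
TC(2) = 81 + 16 + 16 = 113
AC = TC/Q = 113/2 = 113/2

113/2


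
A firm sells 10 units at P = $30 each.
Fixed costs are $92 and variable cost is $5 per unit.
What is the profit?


Total Revenue = P * Q = 30 * 10 = $300
Total Cost = FC + VC*Q = 92 + 5*10 = $142
Profit = TR - TC = 300 - 142 = $158

$158


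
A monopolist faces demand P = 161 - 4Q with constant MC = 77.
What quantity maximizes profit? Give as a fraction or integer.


TR = P*Q = (161 - 4Q)Q = 161Q - 4Q^2
MR = dTR/dQ = 161 - 8Q
Set MR = MC:
161 - 8Q = 77
84 = 8Q
Q* = 84/8 = 21/2

21/2


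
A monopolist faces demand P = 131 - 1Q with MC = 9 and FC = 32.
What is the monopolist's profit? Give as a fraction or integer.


MR = MC: 131 - 2Q = 9
Q* = 61
P* = 131 - 1*61 = 70
Profit = (P* - MC)*Q* - FC
= (70 - 9)*61 - 32
= 61*61 - 32
= 3721 - 32 = 3689

3689


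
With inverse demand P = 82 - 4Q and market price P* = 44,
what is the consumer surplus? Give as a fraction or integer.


Maximum willingness to pay (at Q=0): P_max = 82
Quantity demanded at P* = 44:
Q* = (82 - 44)/4 = 19/2
CS = (1/2) * Q* * (P_max - P*)
CS = (1/2) * 19/2 * (82 - 44)
CS = (1/2) * 19/2 * 38 = 361/2

361/2


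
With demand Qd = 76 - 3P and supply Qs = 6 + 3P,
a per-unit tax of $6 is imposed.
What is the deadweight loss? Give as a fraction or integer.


Pre-tax equilibrium quantity: Q* = 41
Post-tax equilibrium quantity: Q_tax = 32
Reduction in quantity: Q* - Q_tax = 9
DWL = (1/2) * tax * (Q* - Q_tax)
DWL = (1/2) * 6 * 9 = 27

27


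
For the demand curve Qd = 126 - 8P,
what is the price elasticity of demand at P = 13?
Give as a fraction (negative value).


dQ/dP = -8
At P = 13: Q = 126 - 8*13 = 22
E = (dQ/dP)(P/Q) = (-8)(13/22) = -52/11

-52/11


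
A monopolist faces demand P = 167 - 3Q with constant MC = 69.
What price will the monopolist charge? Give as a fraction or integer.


MR = 167 - 6Q
Set MR = MC: 167 - 6Q = 69
Q* = 49/3
Substitute into demand:
P* = 167 - 3*49/3 = 118

118


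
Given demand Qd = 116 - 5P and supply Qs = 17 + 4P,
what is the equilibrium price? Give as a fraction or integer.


At equilibrium, Qd = Qs.
116 - 5P = 17 + 4P
116 - 17 = 5P + 4P
99 = 9P
P* = 99/9 = 11

11


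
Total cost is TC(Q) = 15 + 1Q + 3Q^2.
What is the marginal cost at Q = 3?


MC = dTC/dQ = 1 + 2*3*Q
At Q = 3:
MC = 1 + 6*3
MC = 1 + 18 = 19

19


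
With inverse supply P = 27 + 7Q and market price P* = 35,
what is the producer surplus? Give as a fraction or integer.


Minimum supply price (at Q=0): P_min = 27
Quantity supplied at P* = 35:
Q* = (35 - 27)/7 = 8/7
PS = (1/2) * Q* * (P* - P_min)
PS = (1/2) * 8/7 * (35 - 27)
PS = (1/2) * 8/7 * 8 = 32/7

32/7


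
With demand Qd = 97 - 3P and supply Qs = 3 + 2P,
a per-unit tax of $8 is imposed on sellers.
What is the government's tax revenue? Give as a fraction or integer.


With tax on sellers, new supply: Qs' = 3 + 2(P - 8)
= 2P - 13
New equilibrium quantity:
Q_new = 31
Tax revenue = tax * Q_new = 8 * 31 = 248

248


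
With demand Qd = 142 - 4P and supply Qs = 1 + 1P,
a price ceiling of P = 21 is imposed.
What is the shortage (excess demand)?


At P = 21:
Qd = 142 - 4*21 = 58
Qs = 1 + 1*21 = 22
Shortage = Qd - Qs = 58 - 22 = 36

36


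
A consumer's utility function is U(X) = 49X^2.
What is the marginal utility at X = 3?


MU = dU/dX = 49*2*X^(2-1)
MU = 98*X^1
At X = 3:
MU = 98 * 3^1
MU = 98 * 3 = 294

294


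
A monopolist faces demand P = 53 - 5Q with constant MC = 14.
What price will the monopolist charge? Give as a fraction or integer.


MR = 53 - 10Q
Set MR = MC: 53 - 10Q = 14
Q* = 39/10
Substitute into demand:
P* = 53 - 5*39/10 = 67/2

67/2


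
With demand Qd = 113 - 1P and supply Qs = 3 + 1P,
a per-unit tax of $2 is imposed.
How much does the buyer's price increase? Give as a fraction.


With a per-unit tax, the buyer's price increase depends on relative slopes.
Supply slope: d = 1, Demand slope: b = 1
Buyer's price increase = d * tax / (b + d)
= 1 * 2 / (1 + 1)
= 2 / 2 = 1

1
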